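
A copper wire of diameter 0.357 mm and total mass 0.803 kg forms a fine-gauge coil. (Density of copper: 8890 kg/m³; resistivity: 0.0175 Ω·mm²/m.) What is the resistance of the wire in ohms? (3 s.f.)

ρ = 0.0175 Ω·mm²/m = 1.75×10^-8 Ω·m
A = π(d/2)² = π(1.7850e-04 m)² = 1.0010e-07 m²
L = m/(density·A) = 0.803/(8890×1.0010e-07) = 902.4 m
R = ρL/A = (1.75×10^-8)(902.4)/(1.0010e-07) = 158 Ω

158 Ω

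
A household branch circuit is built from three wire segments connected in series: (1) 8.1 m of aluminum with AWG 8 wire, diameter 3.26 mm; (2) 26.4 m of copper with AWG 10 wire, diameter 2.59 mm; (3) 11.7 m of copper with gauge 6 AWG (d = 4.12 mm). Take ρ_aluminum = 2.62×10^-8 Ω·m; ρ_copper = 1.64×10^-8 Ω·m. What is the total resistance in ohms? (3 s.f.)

0.122 Ω

Seg 1: A = π(3.26/2 mm)² = π(1.6300e-03 m)² = 8.347e-06 m²
R_1 = (2.62×10^-8)(8.1)/(8.347e-06) = 0.02543 Ω
Seg 2: A = π(2.59/2 mm)² = π(1.2950e-03 m)² = 5.269e-06 m²
R_2 = (1.64×10^-8)(26.4)/(5.269e-06) = 0.08218 Ω
Seg 3: A = π(4.12/2 mm)² = π(2.0600e-03 m)² = 1.333e-05 m²
R_3 = (1.64×10^-8)(11.7)/(1.333e-05) = 0.01439 Ω
R_total = R_1 + R_2 + R_3 = 0.122 Ω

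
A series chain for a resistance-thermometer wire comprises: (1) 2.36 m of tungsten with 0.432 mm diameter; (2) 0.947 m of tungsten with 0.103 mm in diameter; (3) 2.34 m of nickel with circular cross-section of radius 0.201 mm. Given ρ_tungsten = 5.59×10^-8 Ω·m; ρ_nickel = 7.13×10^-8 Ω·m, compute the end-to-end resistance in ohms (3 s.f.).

Seg 1: A = π(d/2)² = π(2.1600e-04 m)² = 1.466e-07 m²
R_1 = (5.59×10^-8)(2.36)/(1.466e-07) = 0.9 Ω
Seg 2: A = π(d/2)² = π(5.1500e-05 m)² = 8.332e-09 m²
R_2 = (5.59×10^-8)(0.947)/(8.332e-09) = 6.353 Ω
Seg 3: A = πr² = π(2.0100e-04 m)² = 1.269e-07 m²
R_3 = (7.13×10^-8)(2.34)/(1.269e-07) = 1.315 Ω
R_total = R_1 + R_2 + R_3 = 8.57 Ω

8.57 Ω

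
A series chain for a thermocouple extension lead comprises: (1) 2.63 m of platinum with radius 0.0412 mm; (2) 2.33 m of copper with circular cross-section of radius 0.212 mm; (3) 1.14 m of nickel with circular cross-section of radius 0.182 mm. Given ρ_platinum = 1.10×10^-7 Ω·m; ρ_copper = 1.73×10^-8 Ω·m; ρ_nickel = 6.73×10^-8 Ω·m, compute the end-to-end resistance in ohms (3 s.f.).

Seg 1: A = πr² = π(4.1200e-05 m)² = 5.333e-09 m²
R_1 = (1.10×10^-7)(2.63)/(5.333e-09) = 54.25 Ω
Seg 2: A = πr² = π(2.1200e-04 m)² = 1.412e-07 m²
R_2 = (1.73×10^-8)(2.33)/(1.412e-07) = 0.2855 Ω
Seg 3: A = πr² = π(1.8200e-04 m)² = 1.041e-07 m²
R_3 = (6.73×10^-8)(1.14)/(1.041e-07) = 0.7373 Ω
R_total = R_1 + R_2 + R_3 = 55.3 Ω

55.3 Ω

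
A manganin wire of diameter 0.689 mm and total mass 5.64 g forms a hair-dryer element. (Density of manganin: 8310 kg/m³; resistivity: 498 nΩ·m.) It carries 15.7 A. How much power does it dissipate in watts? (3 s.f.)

ρ = 498 nΩ·m = 4.98×10^-7 Ω·m
A = π(d/2)² = π(3.4450e-04 m)² = 3.7285e-07 m²
L = m/(density·A) = 0.00564/(8310×3.7285e-07) = 1.82 m
R = ρL/A = (4.98×10^-7)(1.82)/(3.7285e-07) = 2.431 Ω
P = I²R = (15.7)² × 2.431 = 599 W

599 W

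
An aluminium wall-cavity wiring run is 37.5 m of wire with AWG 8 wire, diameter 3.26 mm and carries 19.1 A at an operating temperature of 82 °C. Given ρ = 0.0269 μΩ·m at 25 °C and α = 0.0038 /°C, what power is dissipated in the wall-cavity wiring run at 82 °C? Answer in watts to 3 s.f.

53.6 W

ρ = 0.0269 μΩ·m = 2.69×10^-8 Ω·m
A = π(3.26/2 mm)² = π(1.6300e-03 m)² = 8.347e-06 m²
R₍25₎ = ρL/A = (2.69×10^-8)(37.5)/(8.347e-06) = 0.1209 Ω
R₍82₎ = R₍25₎(1 + αΔT) = 0.1209 × (1 + 0.0038×57) = 0.147 Ω
P = I²R = (19.1)² × 0.147 = 53.6 W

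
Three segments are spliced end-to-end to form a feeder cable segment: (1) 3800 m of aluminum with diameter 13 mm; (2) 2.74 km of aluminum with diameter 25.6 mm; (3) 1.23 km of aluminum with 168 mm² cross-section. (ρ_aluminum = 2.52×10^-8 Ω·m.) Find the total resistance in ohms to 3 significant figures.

Seg 1: A = π(d/2)² = π(6.5000e-03 m)² = 1.327e-04 m²
R_1 = (2.52×10^-8)(3800)/(1.327e-04) = 0.7215 Ω
Seg 2: A = π(d/2)² = π(1.2800e-02 m)² = 5.147e-04 m²
R_2 = (2.52×10^-8)(2740)/(5.147e-04) = 0.1341 Ω
Seg 3: A = 168 mm² = 1.680e-04 m²
R_3 = (2.52×10^-8)(1230)/(1.680e-04) = 0.1845 Ω
R_total = R_1 + R_2 + R_3 = 1.04 Ω

1.04 Ω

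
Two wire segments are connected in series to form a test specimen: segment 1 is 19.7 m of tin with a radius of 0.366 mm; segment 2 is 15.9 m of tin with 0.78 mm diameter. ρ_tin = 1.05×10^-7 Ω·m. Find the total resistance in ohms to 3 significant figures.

8.41 Ω

Segment 1: A = πr² = π(3.6600e-04 m)² = 4.208e-07 m²
R₁ = ρL/A = (1.05×10^-7)(19.7)/(4.208e-07) = 4.915 Ω
Segment 2: A = π(d/2)² = π(3.9000e-04 m)² = 4.778e-07 m²
R₂ = (1.05×10^-7)(15.9)/(4.778e-07) = 3.494 Ω
R = R₁ + R₂ = 8.41 Ω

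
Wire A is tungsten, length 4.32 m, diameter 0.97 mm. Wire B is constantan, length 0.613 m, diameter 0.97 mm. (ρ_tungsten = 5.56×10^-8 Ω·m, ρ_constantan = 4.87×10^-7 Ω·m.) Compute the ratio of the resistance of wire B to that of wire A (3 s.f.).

R ∝ ρL/d², so R_B/R_A = (ρ_B/ρ_A) × (L_B/L_A)
= (4.87×10^-7/5.56×10^-8) × (0.613/4.32) = 1.24

1.24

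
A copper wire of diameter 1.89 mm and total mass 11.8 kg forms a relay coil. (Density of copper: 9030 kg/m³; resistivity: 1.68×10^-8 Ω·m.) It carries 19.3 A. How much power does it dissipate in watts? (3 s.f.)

1040 W

A = π(d/2)² = π(9.4500e-04 m)² = 2.8055e-06 m²
L = m/(density·A) = 11.8/(9030×2.8055e-06) = 465.8 m
R = ρL/A = (1.68×10^-8)(465.8)/(2.8055e-06) = 2.789 Ω
P = I²R = (19.3)² × 2.789 = 1040 W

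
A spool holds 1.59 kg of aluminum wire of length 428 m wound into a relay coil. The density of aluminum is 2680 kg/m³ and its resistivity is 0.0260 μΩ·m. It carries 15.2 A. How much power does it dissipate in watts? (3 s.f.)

ρ = 0.0260 μΩ·m = 2.60×10^-8 Ω·m
A = m/(density·L) = 1.59/(2680×428) = 1.3862e-06 m²
R = ρL/A = (2.60×10^-8)(428)/(1.3862e-06) = 8.028 Ω
P = I²R = (15.2)² × 8.028 = 1850 W

1850 W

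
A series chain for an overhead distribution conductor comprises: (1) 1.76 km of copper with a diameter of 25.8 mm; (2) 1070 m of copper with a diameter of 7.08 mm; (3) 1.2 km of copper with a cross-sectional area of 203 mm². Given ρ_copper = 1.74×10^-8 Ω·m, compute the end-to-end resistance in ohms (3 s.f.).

0.634 Ω

Seg 1: A = π(d/2)² = π(1.2900e-02 m)² = 5.228e-04 m²
R_1 = (1.74×10^-8)(1760)/(5.228e-04) = 0.05858 Ω
Seg 2: A = π(d/2)² = π(3.5400e-03 m)² = 3.937e-05 m²
R_2 = (1.74×10^-8)(1070)/(3.937e-05) = 0.4729 Ω
Seg 3: A = 203 mm² = 2.030e-04 m²
R_3 = (1.74×10^-8)(1200)/(2.030e-04) = 0.1029 Ω
R_total = R_1 + R_2 + R_3 = 0.634 Ω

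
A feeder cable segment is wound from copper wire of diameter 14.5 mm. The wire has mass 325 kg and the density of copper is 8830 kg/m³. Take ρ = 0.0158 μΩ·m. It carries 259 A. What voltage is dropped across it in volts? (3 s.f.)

ρ = 0.0158 μΩ·m = 1.58×10^-8 Ω·m
A = π(d/2)² = π(7.2500e-03 m)² = 1.6513e-04 m²
L = m/(density·A) = 325/(8830×1.6513e-04) = 222.9 m
R = ρL/A = (1.58×10^-8)(222.9)/(1.6513e-04) = 0.02133 Ω
V = IR = 259 × 0.02133 = 5.52 V

5.52 V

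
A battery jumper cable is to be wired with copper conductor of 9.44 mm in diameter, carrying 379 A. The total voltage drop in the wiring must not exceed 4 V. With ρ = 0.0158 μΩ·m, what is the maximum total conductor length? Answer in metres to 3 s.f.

46.8 m

ρ = 0.0158 μΩ·m = 1.58×10^-8 Ω·m
A = π(d/2)² = π(4.7200e-03 m)² = 6.999e-05 m²
L_max = V_max·A/(1·ρI) = (4)(6.999e-05)/(1.58×10^-8×379) = 46.8 m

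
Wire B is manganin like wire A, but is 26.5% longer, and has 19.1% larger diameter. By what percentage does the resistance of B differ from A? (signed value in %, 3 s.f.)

-10.8%

R ∝ L/d², so R_B/R_A = (1 + 26.5/100) × (1 + 19.1/100)⁻²
= 1.265 × 0.705 = 0.8918
(R_B − R_A)/R_A = 0.8918 − 1 = -10.8%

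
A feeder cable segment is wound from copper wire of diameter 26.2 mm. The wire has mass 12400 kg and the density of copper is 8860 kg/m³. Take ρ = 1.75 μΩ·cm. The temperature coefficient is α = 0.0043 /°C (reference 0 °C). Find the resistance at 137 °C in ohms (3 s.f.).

ρ = 1.75 μΩ·cm = 1.75×10^-8 Ω·m
A = π(d/2)² = π(1.3100e-02 m)² = 5.3913e-04 m²
L = m/(density·A) = 12400/(8860×5.3913e-04) = 2596 m
R = ρL/A = (1.75×10^-8)(2596)/(5.3913e-04) = 0.08426 Ω
R(137 °C) = 0.08426 × (1 + 0.0043×137) = 0.134 Ω

0.134 Ω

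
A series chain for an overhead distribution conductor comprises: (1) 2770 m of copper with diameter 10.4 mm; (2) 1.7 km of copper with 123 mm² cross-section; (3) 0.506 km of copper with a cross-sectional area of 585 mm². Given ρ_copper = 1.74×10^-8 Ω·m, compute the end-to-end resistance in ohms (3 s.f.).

Seg 1: A = π(d/2)² = π(5.2000e-03 m)² = 8.495e-05 m²
R_1 = (1.74×10^-8)(2770)/(8.495e-05) = 0.5674 Ω
Seg 2: A = 123 mm² = 1.230e-04 m²
R_2 = (1.74×10^-8)(1700)/(1.230e-04) = 0.2405 Ω
Seg 3: A = 585 mm² = 5.850e-04 m²
R_3 = (1.74×10^-8)(506)/(5.850e-04) = 0.01505 Ω
R_total = R_1 + R_2 + R_3 = 0.823 Ω

0.823 Ω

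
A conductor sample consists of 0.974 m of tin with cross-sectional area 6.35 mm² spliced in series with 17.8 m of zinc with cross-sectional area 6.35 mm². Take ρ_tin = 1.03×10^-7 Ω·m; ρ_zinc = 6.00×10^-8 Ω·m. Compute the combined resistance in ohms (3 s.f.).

Segment 1: A = 6.35 mm² = 6.350e-06 m²
R₁ = ρL/A = (1.03×10^-7)(0.974)/(6.350e-06) = 0.0158 Ω
R₂ = (6.00×10^-8)(17.8)/(6.350e-06) = 0.1682 Ω
R = R₁ + R₂ = 0.184 Ω

0.184 Ω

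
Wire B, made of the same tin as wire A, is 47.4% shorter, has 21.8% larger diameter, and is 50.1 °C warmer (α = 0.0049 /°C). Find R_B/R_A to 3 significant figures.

R ∝ ρL/d² with ρ ∝ (1+αΔT), so R_B/R_A = (1 − 47.4/100) × (1 + 21.8/100)⁻² × (1 + 0.0049×50.1)
= 0.526 × 0.6741 × 1.246 = 0.442

0.442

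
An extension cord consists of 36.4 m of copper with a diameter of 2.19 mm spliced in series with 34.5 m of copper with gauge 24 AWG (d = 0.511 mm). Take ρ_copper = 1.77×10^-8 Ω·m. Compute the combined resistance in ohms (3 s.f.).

Segment 1: A = π(d/2)² = π(1.0950e-03 m)² = 3.767e-06 m²
R₁ = ρL/A = (1.77×10^-8)(36.4)/(3.767e-06) = 0.171 Ω
Segment 2: A = π(0.511/2 mm)² = π(2.5550e-04 m)² = 2.051e-07 m²
R₂ = (1.77×10^-8)(34.5)/(2.051e-07) = 2.978 Ω
R = R₁ + R₂ = 3.15 Ω

3.15 Ω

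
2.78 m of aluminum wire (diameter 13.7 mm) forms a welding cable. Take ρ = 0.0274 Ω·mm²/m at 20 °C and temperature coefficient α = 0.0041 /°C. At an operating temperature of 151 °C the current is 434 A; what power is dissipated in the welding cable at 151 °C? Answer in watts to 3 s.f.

150 W

ρ = 0.0274 Ω·mm²/m = 2.74×10^-8 Ω·m
A = π(d/2)² = π(6.8500e-03 m)² = 1.474e-04 m²
R₍20₎ = ρL/A = (2.74×10^-8)(2.78)/(1.474e-04) = 5.167×10^-4 Ω
R₍151₎ = R₍20₎(1 + αΔT) = 5.167×10^-4 × (1 + 0.0041×131) = 7.943×10^-4 Ω
P = I²R = (434)² × 7.943×10^-4 = 150 W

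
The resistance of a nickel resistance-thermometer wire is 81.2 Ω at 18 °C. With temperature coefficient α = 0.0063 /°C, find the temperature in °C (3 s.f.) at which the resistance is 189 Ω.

R = R₀(1 + α(T − T₀)) ⇒ T = T₀ + (R/R₀ − 1)/α
T = 18 + (189/81.2 − 1)/0.0063 = 18 + (1.328)/0.0063 = 229 °C

229 °C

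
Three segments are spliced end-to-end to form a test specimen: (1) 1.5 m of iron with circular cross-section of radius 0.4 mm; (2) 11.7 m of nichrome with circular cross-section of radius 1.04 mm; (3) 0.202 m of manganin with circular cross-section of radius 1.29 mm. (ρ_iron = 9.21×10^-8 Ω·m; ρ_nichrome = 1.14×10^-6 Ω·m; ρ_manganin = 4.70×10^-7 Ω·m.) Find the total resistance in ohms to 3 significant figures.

Seg 1: A = πr² = π(4.0000e-04 m)² = 5.027e-07 m²
R_1 = (9.21×10^-8)(1.5)/(5.027e-07) = 0.2748 Ω
Seg 2: A = πr² = π(1.0400e-03 m)² = 3.398e-06 m²
R_2 = (1.14×10^-6)(11.7)/(3.398e-06) = 3.925 Ω
Seg 3: A = πr² = π(1.2900e-03 m)² = 5.228e-06 m²
R_3 = (4.70×10^-7)(0.202)/(5.228e-06) = 0.01816 Ω
R_total = R_1 + R_2 + R_3 = 4.22 Ω

4.22 Ω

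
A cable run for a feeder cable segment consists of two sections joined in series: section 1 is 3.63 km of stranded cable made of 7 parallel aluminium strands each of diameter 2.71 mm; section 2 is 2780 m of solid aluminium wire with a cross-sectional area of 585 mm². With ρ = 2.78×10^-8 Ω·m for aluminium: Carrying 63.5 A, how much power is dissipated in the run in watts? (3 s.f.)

Section 1: A_strand = π(1.3550e-03)² = 5.768e-06 m²; R₁ = ρL/(N·A_s) = (2.78×10^-8)(3630)/(7×5.768e-06) = 2.499 Ω
Section 2: A = 585 mm² = 5.850e-04 m²
R₂ = (2.78×10^-8)(2780)/(5.850e-04) = 0.1321 Ω
R = R₁ + R₂ = 2.631 Ω
P = I²R = (63.5)² × 2.631 = 10600 W

10600 W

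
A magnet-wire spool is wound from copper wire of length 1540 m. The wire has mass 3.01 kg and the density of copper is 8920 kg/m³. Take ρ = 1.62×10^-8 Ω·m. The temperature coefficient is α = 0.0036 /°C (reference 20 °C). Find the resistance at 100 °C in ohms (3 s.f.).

A = m/(density·L) = 3.01/(8920×1540) = 2.1912e-07 m²
R = ρL/A = (1.62×10^-8)(1540)/(2.1912e-07) = 113.9 Ω
R(100 °C) = 113.9 × (1 + 0.0036×80) = 147 Ω

147 Ω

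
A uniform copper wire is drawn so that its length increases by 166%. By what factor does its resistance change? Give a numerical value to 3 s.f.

7.08

k = 1 + 166/100 = 2.66; volume constant ⇒ A' = A/k, so R' = k²R.
Factor = 7.08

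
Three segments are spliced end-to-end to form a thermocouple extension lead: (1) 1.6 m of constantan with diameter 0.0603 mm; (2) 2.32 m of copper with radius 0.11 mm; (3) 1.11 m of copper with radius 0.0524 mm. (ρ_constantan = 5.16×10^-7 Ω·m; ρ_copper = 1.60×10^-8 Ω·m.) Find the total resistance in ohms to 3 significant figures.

Seg 1: A = π(d/2)² = π(3.0150e-05 m)² = 2.856e-09 m²
R_1 = (5.16×10^-7)(1.6)/(2.856e-09) = 289.1 Ω
Seg 2: A = πr² = π(1.1000e-04 m)² = 3.801e-08 m²
R_2 = (1.60×10^-8)(2.32)/(3.801e-08) = 0.9765 Ω
Seg 3: A = πr² = π(5.2400e-05 m)² = 8.626e-09 m²
R_3 = (1.60×10^-8)(1.11)/(8.626e-09) = 2.059 Ω
R_total = R_1 + R_2 + R_3 = 292 Ω

292 Ω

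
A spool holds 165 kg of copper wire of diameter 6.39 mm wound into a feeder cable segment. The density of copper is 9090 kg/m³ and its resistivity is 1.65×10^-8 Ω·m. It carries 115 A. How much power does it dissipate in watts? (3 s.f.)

A = π(d/2)² = π(3.1950e-03 m)² = 3.2069e-05 m²
L = m/(density·A) = 165/(9090×3.2069e-05) = 566 m
R = ρL/A = (1.65×10^-8)(566)/(3.2069e-05) = 0.2912 Ω
P = I²R = (115)² × 0.2912 = 3850 W

3850 W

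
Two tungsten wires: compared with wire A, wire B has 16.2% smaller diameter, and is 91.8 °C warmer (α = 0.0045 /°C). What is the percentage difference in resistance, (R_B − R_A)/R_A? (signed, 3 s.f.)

101%

R ∝ ρL/d² with ρ ∝ (1+αΔT), so R_B/R_A = (1 − 16.2/100)⁻² × (1 + 0.0045×91.8)
= 1.424 × 1.413 = 2.012
(R_B − R_A)/R_A = 2.012 − 1 = 101%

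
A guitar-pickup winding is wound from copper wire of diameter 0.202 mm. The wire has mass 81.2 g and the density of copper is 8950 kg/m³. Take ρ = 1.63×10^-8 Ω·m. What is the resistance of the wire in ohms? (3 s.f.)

144 Ω

A = π(d/2)² = π(1.0100e-04 m)² = 3.2047e-08 m²
L = m/(density·A) = 0.0812/(8950×3.2047e-08) = 283.1 m
R = ρL/A = (1.63×10^-8)(283.1)/(3.2047e-08) = 144 Ω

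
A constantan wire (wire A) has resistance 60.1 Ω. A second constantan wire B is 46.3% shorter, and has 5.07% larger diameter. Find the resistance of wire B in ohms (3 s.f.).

29.2 Ω

R ∝ L/d², so R_B/R_A = (1 − 46.3/100) × (1 + 5.07/100)⁻²
= 0.537 × 0.9058 = 0.4864
R_B = 0.4864 × 60.1 = 29.2 Ω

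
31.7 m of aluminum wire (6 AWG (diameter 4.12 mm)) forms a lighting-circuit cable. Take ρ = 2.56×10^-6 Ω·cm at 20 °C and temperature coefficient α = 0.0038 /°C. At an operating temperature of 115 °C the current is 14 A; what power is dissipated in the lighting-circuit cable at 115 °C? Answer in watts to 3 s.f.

ρ = 2.56×10^-6 Ω·cm = 2.56×10^-8 Ω·m
A = π(4.12/2 mm)² = π(2.0600e-03 m)² = 1.333e-05 m²
R₍20₎ = ρL/A = (2.56×10^-8)(31.7)/(1.333e-05) = 0.06087 Ω
R₍115₎ = R₍20₎(1 + αΔT) = 0.06087 × (1 + 0.0038×95) = 0.08285 Ω
P = I²R = (14)² × 0.08285 = 16.2 W

16.2 W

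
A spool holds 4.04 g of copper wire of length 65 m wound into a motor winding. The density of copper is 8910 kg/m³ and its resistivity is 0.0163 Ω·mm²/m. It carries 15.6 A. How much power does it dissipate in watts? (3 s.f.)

37000 W

ρ = 0.0163 Ω·mm²/m = 1.63×10^-8 Ω·m
A = m/(density·L) = 0.00404/(8910×65) = 6.9757e-09 m²
R = ρL/A = (1.63×10^-8)(65)/(6.9757e-09) = 151.9 Ω
P = I²R = (15.6)² × 151.9 = 37000 W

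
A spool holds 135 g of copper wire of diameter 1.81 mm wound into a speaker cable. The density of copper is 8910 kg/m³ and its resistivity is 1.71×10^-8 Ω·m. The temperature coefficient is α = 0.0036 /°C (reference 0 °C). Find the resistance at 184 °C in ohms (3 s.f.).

A = π(d/2)² = π(9.0500e-04 m)² = 2.5730e-06 m²
L = m/(density·A) = 0.135/(8910×2.5730e-06) = 5.889 m
R = ρL/A = (1.71×10^-8)(5.889)/(2.5730e-06) = 0.03913 Ω
R(184 °C) = 0.03913 × (1 + 0.0036×184) = 0.0651 Ω

0.0651 Ω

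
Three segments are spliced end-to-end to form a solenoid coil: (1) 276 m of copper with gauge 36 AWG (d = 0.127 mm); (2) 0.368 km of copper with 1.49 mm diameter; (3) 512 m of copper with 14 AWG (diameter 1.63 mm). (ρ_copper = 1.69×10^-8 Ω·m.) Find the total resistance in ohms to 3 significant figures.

Seg 1: A = π(0.127/2 mm)² = π(6.3500e-05 m)² = 1.267e-08 m²
R_1 = (1.69×10^-8)(276)/(1.267e-08) = 368.2 Ω
Seg 2: A = π(d/2)² = π(7.4500e-04 m)² = 1.744e-06 m²
R_2 = (1.69×10^-8)(368)/(1.744e-06) = 3.567 Ω
Seg 3: A = π(1.63/2 mm)² = π(8.1500e-04 m)² = 2.087e-06 m²
R_3 = (1.69×10^-8)(512)/(2.087e-06) = 4.147 Ω
R_total = R_1 + R_2 + R_3 = 376 Ω

376 Ω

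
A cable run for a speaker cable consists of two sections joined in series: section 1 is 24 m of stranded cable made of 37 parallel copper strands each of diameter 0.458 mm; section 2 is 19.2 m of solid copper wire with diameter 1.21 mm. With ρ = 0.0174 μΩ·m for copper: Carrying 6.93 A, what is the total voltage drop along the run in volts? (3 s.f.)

ρ = 0.0174 μΩ·m = 1.74×10^-8 Ω·m
Section 1: A_strand = π(2.2900e-04)² = 1.647e-07 m²; R₁ = ρL/(N·A_s) = (1.74×10^-8)(24)/(37×1.647e-07) = 0.06851 Ω
Section 2: A = π(d/2)² = π(6.0500e-04 m)² = 1.150e-06 m²
R₂ = (1.74×10^-8)(19.2)/(1.150e-06) = 0.2905 Ω
R = R₁ + R₂ = 0.359 Ω
V = IR = 6.93 × 0.359 = 2.49 V

2.49 V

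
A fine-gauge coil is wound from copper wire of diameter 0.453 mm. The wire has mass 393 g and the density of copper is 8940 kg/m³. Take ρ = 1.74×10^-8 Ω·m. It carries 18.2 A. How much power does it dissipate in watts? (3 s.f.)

9750 W

A = π(d/2)² = π(2.2650e-04 m)² = 1.6117e-07 m²
L = m/(density·A) = 0.393/(8940×1.6117e-07) = 272.8 m
R = ρL/A = (1.74×10^-8)(272.8)/(1.6117e-07) = 29.45 Ω
P = I²R = (18.2)² × 29.45 = 9750 W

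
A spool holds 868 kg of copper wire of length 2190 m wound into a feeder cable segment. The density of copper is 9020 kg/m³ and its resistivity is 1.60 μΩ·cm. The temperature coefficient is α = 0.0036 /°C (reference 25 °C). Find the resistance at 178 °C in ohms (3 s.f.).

1.24 Ω

ρ = 1.60 μΩ·cm = 1.60×10^-8 Ω·m
A = m/(density·L) = 868/(9020×2190) = 4.3941e-05 m²
R = ρL/A = (1.60×10^-8)(2190)/(4.3941e-05) = 0.7974 Ω
R(178 °C) = 0.7974 × (1 + 0.0036×153) = 1.24 Ω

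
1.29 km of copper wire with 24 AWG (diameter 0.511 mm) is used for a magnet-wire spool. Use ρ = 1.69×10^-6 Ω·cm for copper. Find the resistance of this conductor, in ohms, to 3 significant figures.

ρ = 1.69×10^-6 Ω·cm = 1.69×10^-8 Ω·m
A = π(0.511/2 mm)² = π(2.5550e-04 m)² = 2.051e-07 m²
R = ρL/A = (1.69×10^-8)(1290 m)/(2.051e-07 m²) = 106 Ω

106 Ω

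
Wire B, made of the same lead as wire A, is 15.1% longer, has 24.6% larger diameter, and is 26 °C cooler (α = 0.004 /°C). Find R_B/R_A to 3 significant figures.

0.664

R ∝ ρL/d² with ρ ∝ (1+αΔT), so R_B/R_A = (1 + 15.1/100) × (1 + 24.6/100)⁻² × (1 − 0.004×26)
= 1.151 × 0.6441 × 0.896 = 0.664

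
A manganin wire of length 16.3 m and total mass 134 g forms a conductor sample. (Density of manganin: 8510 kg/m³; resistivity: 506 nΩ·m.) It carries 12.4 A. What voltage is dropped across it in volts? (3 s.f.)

ρ = 506 nΩ·m = 5.06×10^-7 Ω·m
A = m/(density·L) = 0.134/(8510×16.3) = 9.6602e-07 m²
R = ρL/A = (5.06×10^-7)(16.3)/(9.6602e-07) = 8.538 Ω
V = IR = 12.4 × 8.538 = 106 V

106 V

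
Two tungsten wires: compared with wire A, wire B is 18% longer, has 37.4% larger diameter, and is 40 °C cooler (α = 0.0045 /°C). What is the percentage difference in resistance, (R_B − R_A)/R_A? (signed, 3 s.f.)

R ∝ ρL/d² with ρ ∝ (1+αΔT), so R_B/R_A = (1 + 18/100) × (1 + 37.4/100)⁻² × (1 − 0.0045×40)
= 1.18 × 0.5297 × 0.82 = 0.5125
(R_B − R_A)/R_A = 0.5125 − 1 = -48.7%

-48.7%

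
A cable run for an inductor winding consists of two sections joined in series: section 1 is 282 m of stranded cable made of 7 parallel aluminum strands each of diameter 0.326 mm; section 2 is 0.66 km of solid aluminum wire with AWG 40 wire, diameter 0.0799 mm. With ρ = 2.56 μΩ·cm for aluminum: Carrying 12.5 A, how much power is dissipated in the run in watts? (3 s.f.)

5.28×10^5 W

ρ = 2.56 μΩ·cm = 2.56×10^-8 Ω·m
Section 1: A_strand = π(1.6300e-04)² = 8.347e-08 m²; R₁ = ρL/(N·A_s) = (2.56×10^-8)(282)/(7×8.347e-08) = 12.36 Ω
Section 2: A = π(0.0799/2 mm)² = π(3.9950e-05 m)² = 5.014e-09 m²
R₂ = (2.56×10^-8)(660)/(5.014e-09) = 3370 Ω
R = R₁ + R₂ = 3382 Ω
P = I²R = (12.5)² × 3382 = 5.28×10^5 W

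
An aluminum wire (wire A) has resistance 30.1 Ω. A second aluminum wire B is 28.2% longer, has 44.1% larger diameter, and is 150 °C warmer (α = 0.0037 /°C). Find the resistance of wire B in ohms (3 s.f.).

28.9 Ω

R ∝ ρL/d² with ρ ∝ (1+αΔT), so R_B/R_A = (1 + 28.2/100) × (1 + 44.1/100)⁻² × (1 + 0.0037×150)
= 1.282 × 0.4816 × 1.555 = 0.96
R_B = 0.96 × 30.1 = 28.9 Ω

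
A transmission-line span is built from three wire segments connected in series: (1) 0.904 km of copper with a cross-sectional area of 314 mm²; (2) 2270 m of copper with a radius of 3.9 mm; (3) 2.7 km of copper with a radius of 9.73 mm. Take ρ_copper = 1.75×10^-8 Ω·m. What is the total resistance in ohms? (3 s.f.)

Seg 1: A = 314 mm² = 3.140e-04 m²
R_1 = (1.75×10^-8)(904)/(3.140e-04) = 0.05038 Ω
Seg 2: A = πr² = π(3.9000e-03 m)² = 4.778e-05 m²
R_2 = (1.75×10^-8)(2270)/(4.778e-05) = 0.8314 Ω
Seg 3: A = πr² = π(9.7300e-03 m)² = 2.974e-04 m²
R_3 = (1.75×10^-8)(2700)/(2.974e-04) = 0.1589 Ω
R_total = R_1 + R_2 + R_3 = 1.04 Ω

1.04 Ω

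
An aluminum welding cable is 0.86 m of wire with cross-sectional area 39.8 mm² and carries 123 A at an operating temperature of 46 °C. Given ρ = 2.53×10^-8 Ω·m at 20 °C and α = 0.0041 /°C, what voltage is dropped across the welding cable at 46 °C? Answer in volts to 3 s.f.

A = 39.8 mm² = 3.980e-05 m²
R₍20₎ = ρL/A = (2.53×10^-8)(0.86)/(3.980e-05) = 5.467×10^-4 Ω
R₍46₎ = R₍20₎(1 + αΔT) = 5.467×10^-4 × (1 + 0.0041×26) = 6.050×10^-4 Ω
V = IR = 123 × 6.050×10^-4 = 0.0744 V

0.0744 V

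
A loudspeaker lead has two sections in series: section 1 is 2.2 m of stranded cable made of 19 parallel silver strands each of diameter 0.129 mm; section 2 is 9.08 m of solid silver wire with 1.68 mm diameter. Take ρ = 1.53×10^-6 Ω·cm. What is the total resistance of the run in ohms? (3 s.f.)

ρ = 1.53×10^-6 Ω·cm = 1.53×10^-8 Ω·m
Section 1: A_strand = π(6.4500e-05)² = 1.307e-08 m²; R₁ = ρL/(N·A_s) = (1.53×10^-8)(2.2)/(19×1.307e-08) = 0.1355 Ω
Section 2: A = π(d/2)² = π(8.4000e-04 m)² = 2.217e-06 m²
R₂ = (1.53×10^-8)(9.08)/(2.217e-06) = 0.06267 Ω
R = R₁ + R₂ = 0.198 Ω

0.198 Ω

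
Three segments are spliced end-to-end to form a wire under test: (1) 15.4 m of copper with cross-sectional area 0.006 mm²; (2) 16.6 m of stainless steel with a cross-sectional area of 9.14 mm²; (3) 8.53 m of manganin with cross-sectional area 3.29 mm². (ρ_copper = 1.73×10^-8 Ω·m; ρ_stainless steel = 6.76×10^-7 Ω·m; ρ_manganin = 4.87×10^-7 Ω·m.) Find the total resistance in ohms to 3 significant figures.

46.9 Ω

Seg 1: A = 0.006 mm² = 6.000e-09 m²
R_1 = (1.73×10^-8)(15.4)/(6.000e-09) = 44.4 Ω
Seg 2: A = 9.14 mm² = 9.140e-06 m²
R_2 = (6.76×10^-7)(16.6)/(9.140e-06) = 1.228 Ω
Seg 3: A = 3.29 mm² = 3.290e-06 m²
R_3 = (4.87×10^-7)(8.53)/(3.290e-06) = 1.263 Ω
R_total = R_1 + R_2 + R_3 = 46.9 Ω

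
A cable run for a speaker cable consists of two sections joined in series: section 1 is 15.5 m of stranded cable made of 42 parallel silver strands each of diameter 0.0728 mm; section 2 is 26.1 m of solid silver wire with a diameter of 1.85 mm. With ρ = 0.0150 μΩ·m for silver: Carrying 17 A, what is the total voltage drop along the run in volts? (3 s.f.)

ρ = 0.0150 μΩ·m = 1.50×10^-8 Ω·m
Section 1: A_strand = π(3.6400e-05)² = 4.162e-09 m²; R₁ = ρL/(N·A_s) = (1.50×10^-8)(15.5)/(42×4.162e-09) = 1.33 Ω
Section 2: A = π(d/2)² = π(9.2500e-04 m)² = 2.688e-06 m²
R₂ = (1.50×10^-8)(26.1)/(2.688e-06) = 0.1456 Ω
R = R₁ + R₂ = 1.476 Ω
V = IR = 17 × 1.476 = 25.1 V

25.1 V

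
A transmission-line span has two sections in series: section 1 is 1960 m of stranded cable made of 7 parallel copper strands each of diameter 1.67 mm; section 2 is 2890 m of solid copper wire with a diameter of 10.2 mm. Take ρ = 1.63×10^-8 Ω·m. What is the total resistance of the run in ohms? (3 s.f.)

2.66 Ω

Section 1: A_strand = π(8.3500e-04)² = 2.190e-06 m²; R₁ = ρL/(N·A_s) = (1.63×10^-8)(1960)/(7×2.190e-06) = 2.084 Ω
Section 2: A = π(d/2)² = π(5.1000e-03 m)² = 8.171e-05 m²
R₂ = (1.63×10^-8)(2890)/(8.171e-05) = 0.5765 Ω
R = R₁ + R₂ = 2.66 Ω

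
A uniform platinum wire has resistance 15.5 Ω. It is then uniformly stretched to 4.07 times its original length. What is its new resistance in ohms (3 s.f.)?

Volume constant ⇒ A' = A/k with k = 4.07. R' = ρ(kL)/(A/k) = k²R.
R' = 16.56 × 15.5 = 257 Ω

257 Ω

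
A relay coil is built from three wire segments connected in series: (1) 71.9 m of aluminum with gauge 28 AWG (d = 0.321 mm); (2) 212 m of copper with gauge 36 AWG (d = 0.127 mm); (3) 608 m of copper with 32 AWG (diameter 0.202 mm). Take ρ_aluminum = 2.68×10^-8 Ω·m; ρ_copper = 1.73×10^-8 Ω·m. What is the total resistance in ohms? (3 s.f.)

642 Ω

Seg 1: A = π(0.321/2 mm)² = π(1.6050e-04 m)² = 8.093e-08 m²
R_1 = (2.68×10^-8)(71.9)/(8.093e-08) = 23.81 Ω
Seg 2: A = π(0.127/2 mm)² = π(6.3500e-05 m)² = 1.267e-08 m²
R_2 = (1.73×10^-8)(212)/(1.267e-08) = 289.5 Ω
Seg 3: A = π(0.202/2 mm)² = π(1.0100e-04 m)² = 3.205e-08 m²
R_3 = (1.73×10^-8)(608)/(3.205e-08) = 328.2 Ω
R_total = R_1 + R_2 + R_3 = 642 Ω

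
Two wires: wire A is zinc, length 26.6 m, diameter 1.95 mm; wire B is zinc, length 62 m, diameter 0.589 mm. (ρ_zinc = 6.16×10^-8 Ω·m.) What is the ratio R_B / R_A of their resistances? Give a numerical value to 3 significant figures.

R ∝ ρL/d², so R_B/R_A = (L_B/L_A) × (d_A/d_B)²
= (62/26.6) × (1.95/0.589)² = 25.5

25.5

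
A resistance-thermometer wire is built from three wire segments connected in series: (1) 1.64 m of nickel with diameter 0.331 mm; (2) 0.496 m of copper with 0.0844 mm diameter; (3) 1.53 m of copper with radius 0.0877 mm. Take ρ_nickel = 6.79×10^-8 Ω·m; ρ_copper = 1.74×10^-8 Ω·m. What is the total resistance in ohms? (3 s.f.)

3.94 Ω

Seg 1: A = π(d/2)² = π(1.6550e-04 m)² = 8.605e-08 m²
R_1 = (6.79×10^-8)(1.64)/(8.605e-08) = 1.294 Ω
Seg 2: A = π(d/2)² = π(4.2200e-05 m)² = 5.595e-09 m²
R_2 = (1.74×10^-8)(0.496)/(5.595e-09) = 1.543 Ω
Seg 3: A = πr² = π(8.7700e-05 m)² = 2.416e-08 m²
R_3 = (1.74×10^-8)(1.53)/(2.416e-08) = 1.102 Ω
R_total = R_1 + R_2 + R_3 = 3.94 Ω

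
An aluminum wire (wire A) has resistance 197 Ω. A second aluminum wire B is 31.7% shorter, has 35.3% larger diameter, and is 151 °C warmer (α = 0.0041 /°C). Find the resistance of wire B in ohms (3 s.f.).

R ∝ ρL/d² with ρ ∝ (1+αΔT), so R_B/R_A = (1 − 31.7/100) × (1 + 35.3/100)⁻² × (1 + 0.0041×151)
= 0.683 × 0.5463 × 1.619 = 0.6041
R_B = 0.6041 × 197 = 119 Ω

119 Ω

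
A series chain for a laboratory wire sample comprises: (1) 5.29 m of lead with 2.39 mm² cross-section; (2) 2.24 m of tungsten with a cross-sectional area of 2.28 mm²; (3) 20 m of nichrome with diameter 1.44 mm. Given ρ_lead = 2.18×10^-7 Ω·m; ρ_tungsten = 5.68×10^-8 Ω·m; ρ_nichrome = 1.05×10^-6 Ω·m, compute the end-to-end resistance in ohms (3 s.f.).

Seg 1: A = 2.39 mm² = 2.390e-06 m²
R_1 = (2.18×10^-7)(5.29)/(2.390e-06) = 0.4825 Ω
Seg 2: A = 2.28 mm² = 2.280e-06 m²
R_2 = (5.68×10^-8)(2.24)/(2.280e-06) = 0.0558 Ω
Seg 3: A = π(d/2)² = π(7.2000e-04 m)² = 1.629e-06 m²
R_3 = (1.05×10^-6)(20)/(1.629e-06) = 12.89 Ω
R_total = R_1 + R_2 + R_3 = 13.4 Ω

13.4 Ω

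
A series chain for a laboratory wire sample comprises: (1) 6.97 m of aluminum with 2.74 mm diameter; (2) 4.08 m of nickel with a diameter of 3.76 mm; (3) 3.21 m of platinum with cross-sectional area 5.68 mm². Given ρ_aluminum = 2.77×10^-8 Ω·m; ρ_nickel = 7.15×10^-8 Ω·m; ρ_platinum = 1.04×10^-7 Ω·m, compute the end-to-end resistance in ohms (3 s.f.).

Seg 1: A = π(d/2)² = π(1.3700e-03 m)² = 5.896e-06 m²
R_1 = (2.77×10^-8)(6.97)/(5.896e-06) = 0.03274 Ω
Seg 2: A = π(d/2)² = π(1.8800e-03 m)² = 1.110e-05 m²
R_2 = (7.15×10^-8)(4.08)/(1.110e-05) = 0.02627 Ω
Seg 3: A = 5.68 mm² = 5.680e-06 m²
R_3 = (1.04×10^-7)(3.21)/(5.680e-06) = 0.05877 Ω
R_total = R_1 + R_2 + R_3 = 0.118 Ω

0.118 Ω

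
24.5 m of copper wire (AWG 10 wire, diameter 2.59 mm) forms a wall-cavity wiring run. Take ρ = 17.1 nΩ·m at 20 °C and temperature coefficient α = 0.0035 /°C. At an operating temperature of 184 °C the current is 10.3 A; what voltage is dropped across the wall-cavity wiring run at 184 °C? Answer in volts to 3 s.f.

ρ = 17.1 nΩ·m = 1.71×10^-8 Ω·m
A = π(2.59/2 mm)² = π(1.2950e-03 m)² = 5.269e-06 m²
R₍20₎ = ρL/A = (1.71×10^-8)(24.5)/(5.269e-06) = 0.07952 Ω
R₍184₎ = R₍20₎(1 + αΔT) = 0.07952 × (1 + 0.0035×164) = 0.1252 Ω
V = IR = 10.3 × 0.1252 = 1.29 V

1.29 V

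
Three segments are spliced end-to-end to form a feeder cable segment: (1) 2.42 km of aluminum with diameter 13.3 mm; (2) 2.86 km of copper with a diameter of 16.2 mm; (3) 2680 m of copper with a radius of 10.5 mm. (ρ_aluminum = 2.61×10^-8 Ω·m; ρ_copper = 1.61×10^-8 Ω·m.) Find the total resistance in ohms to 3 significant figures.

Seg 1: A = π(d/2)² = π(6.6500e-03 m)² = 1.389e-04 m²
R_1 = (2.61×10^-8)(2420)/(1.389e-04) = 0.4546 Ω
Seg 2: A = π(d/2)² = π(8.1000e-03 m)² = 2.061e-04 m²
R_2 = (1.61×10^-8)(2860)/(2.061e-04) = 0.2234 Ω
Seg 3: A = πr² = π(1.0500e-02 m)² = 3.464e-04 m²
R_3 = (1.61×10^-8)(2680)/(3.464e-04) = 0.1246 Ω
R_total = R_1 + R_2 + R_3 = 0.803 Ω

0.803 Ω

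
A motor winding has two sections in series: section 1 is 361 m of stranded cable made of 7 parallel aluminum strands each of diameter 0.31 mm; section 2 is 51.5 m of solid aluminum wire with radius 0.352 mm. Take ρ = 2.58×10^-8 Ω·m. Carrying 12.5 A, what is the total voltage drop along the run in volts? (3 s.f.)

263 V

Section 1: A_strand = π(1.5500e-04)² = 7.548e-08 m²; R₁ = ρL/(N·A_s) = (2.58×10^-8)(361)/(7×7.548e-08) = 17.63 Ω
Section 2: A = πr² = π(3.5200e-04 m)² = 3.893e-07 m²
R₂ = (2.58×10^-8)(51.5)/(3.893e-07) = 3.413 Ω
R = R₁ + R₂ = 21.04 Ω
V = IR = 12.5 × 21.04 = 263 V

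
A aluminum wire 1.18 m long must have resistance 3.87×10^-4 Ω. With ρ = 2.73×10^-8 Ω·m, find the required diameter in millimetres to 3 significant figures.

A = ρL/R = (2.73×10^-8)(1.18)/(3.87×10^-4) = 8.324e-05 m²
d = 2√(A/π) = 1.029e-02 m = 10.3 mm

10.3 mm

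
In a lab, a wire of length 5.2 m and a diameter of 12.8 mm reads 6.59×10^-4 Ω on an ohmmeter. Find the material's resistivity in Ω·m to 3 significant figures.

A = π(d/2)² = π(6.4000e-03 m)² = 1.287e-04 m²
ρ = RA/L = (6.59×10^-4)(1.287e-04)/(5.2) = 1.63×10^-8 Ω·m

1.63×10^-8 Ω·m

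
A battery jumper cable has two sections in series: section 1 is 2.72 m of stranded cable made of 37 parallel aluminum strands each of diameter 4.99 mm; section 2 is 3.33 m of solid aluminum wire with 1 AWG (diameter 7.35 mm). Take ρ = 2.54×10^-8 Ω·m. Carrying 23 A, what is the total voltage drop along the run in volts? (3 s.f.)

0.0480 V

Section 1: A_strand = π(2.4950e-03)² = 1.956e-05 m²; R₁ = ρL/(N·A_s) = (2.54×10^-8)(2.72)/(37×1.956e-05) = 9.548×10^-5 Ω
Section 2: A = π(7.35/2 mm)² = π(3.6750e-03 m)² = 4.243e-05 m²
R₂ = (2.54×10^-8)(3.33)/(4.243e-05) = 0.001993 Ω
R = R₁ + R₂ = 0.002089 Ω
V = IR = 23 × 0.002089 = 0.0480 V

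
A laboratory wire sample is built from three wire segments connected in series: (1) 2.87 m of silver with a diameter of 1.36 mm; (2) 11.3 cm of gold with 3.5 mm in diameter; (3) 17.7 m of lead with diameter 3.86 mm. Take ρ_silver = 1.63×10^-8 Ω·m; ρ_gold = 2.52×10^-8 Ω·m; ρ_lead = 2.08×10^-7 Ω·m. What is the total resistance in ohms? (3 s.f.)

0.347 Ω

Seg 1: A = π(d/2)² = π(6.8000e-04 m)² = 1.453e-06 m²
R_1 = (1.63×10^-8)(2.87)/(1.453e-06) = 0.0322 Ω
Seg 2: A = π(d/2)² = π(1.7500e-03 m)² = 9.621e-06 m²
R_2 = (2.52×10^-8)(0.113)/(9.621e-06) = 2.960×10^-4 Ω
Seg 3: A = π(d/2)² = π(1.9300e-03 m)² = 1.170e-05 m²
R_3 = (2.08×10^-7)(17.7)/(1.170e-05) = 0.3146 Ω
R_total = R_1 + R_2 + R_3 = 0.347 Ω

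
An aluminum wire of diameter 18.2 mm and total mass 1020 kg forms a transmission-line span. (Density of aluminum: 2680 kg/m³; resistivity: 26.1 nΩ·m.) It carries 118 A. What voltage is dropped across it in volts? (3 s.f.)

17.3 V

ρ = 26.1 nΩ·m = 2.61×10^-8 Ω·m
A = π(d/2)² = π(9.1000e-03 m)² = 2.6016e-04 m²
L = m/(density·A) = 1020/(2680×2.6016e-04) = 1463 m
R = ρL/A = (2.61×10^-8)(1463)/(2.6016e-04) = 0.1468 Ω
V = IR = 118 × 0.1468 = 17.3 V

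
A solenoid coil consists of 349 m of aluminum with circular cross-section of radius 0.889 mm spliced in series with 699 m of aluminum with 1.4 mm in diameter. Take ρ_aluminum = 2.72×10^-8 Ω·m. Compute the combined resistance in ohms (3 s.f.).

Segment 1: A = πr² = π(8.8900e-04 m)² = 2.483e-06 m²
R₁ = ρL/A = (2.72×10^-8)(349)/(2.483e-06) = 3.823 Ω
Segment 2: A = π(d/2)² = π(7.0000e-04 m)² = 1.539e-06 m²
R₂ = (2.72×10^-8)(699)/(1.539e-06) = 12.35 Ω
R = R₁ + R₂ = 16.2 Ω

16.2 Ω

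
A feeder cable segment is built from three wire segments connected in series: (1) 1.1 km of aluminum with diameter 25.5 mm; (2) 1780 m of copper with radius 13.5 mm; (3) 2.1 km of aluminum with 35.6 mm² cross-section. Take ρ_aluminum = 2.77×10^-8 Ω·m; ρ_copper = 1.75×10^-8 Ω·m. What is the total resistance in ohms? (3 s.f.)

Seg 1: A = π(d/2)² = π(1.2750e-02 m)² = 5.107e-04 m²
R_1 = (2.77×10^-8)(1100)/(5.107e-04) = 0.05966 Ω
Seg 2: A = πr² = π(1.3500e-02 m)² = 5.726e-04 m²
R_2 = (1.75×10^-8)(1780)/(5.726e-04) = 0.05441 Ω
Seg 3: A = 35.6 mm² = 3.560e-05 m²
R_3 = (2.77×10^-8)(2100)/(3.560e-05) = 1.634 Ω
R_total = R_1 + R_2 + R_3 = 1.75 Ω

1.75 Ω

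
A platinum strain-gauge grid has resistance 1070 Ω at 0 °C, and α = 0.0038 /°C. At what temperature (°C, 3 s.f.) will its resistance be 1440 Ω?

R = R₀(1 + α(T − T₀)) ⇒ T = T₀ + (R/R₀ − 1)/α
T = 0 + (1440/1070 − 1)/0.0038 = 0 + (0.3458)/0.0038 = 91.0 °C

91.0 °C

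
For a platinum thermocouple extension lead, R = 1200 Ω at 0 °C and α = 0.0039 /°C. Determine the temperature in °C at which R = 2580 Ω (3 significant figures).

295 °C

R = R₀(1 + α(T − T₀)) ⇒ T = T₀ + (R/R₀ − 1)/α
T = 0 + (2580/1200 − 1)/0.0039 = 0 + (1.15)/0.0039 = 295 °C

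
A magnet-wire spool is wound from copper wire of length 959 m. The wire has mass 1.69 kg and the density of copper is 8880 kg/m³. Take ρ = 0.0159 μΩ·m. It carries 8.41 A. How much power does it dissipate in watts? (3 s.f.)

ρ = 0.0159 μΩ·m = 1.59×10^-8 Ω·m
A = m/(density·L) = 1.69/(8880×959) = 1.9845e-07 m²
R = ρL/A = (1.59×10^-8)(959)/(1.9845e-07) = 76.84 Ω
P = I²R = (8.41)² × 76.84 = 5430 W

5430 W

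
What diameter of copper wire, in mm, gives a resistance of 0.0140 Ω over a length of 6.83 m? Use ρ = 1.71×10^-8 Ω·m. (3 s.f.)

3.26 mm

A = ρL/R = (1.71×10^-8)(6.83)/(0.014) = 8.342e-06 m²
d = 2√(A/π) = 3.259e-03 m = 3.26 mm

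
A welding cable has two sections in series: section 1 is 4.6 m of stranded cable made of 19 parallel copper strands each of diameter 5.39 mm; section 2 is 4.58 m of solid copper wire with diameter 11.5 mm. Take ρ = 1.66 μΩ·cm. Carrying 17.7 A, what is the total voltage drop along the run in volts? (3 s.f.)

0.0161 V

ρ = 1.66 μΩ·cm = 1.66×10^-8 Ω·m
Section 1: A_strand = π(2.6950e-03)² = 2.282e-05 m²; R₁ = ρL/(N·A_s) = (1.66×10^-8)(4.6)/(19×2.282e-05) = 1.761×10^-4 Ω
Section 2: A = π(d/2)² = π(5.7500e-03 m)² = 1.039e-04 m²
R₂ = (1.66×10^-8)(4.58)/(1.039e-04) = 7.320×10^-4 Ω
R = R₁ + R₂ = 9.081×10^-4 Ω
V = IR = 17.7 × 9.081×10^-4 = 0.0161 V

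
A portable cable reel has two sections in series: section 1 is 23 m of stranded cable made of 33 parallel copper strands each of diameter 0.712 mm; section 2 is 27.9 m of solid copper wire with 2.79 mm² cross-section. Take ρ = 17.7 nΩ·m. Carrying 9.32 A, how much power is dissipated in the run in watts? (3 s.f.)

ρ = 17.7 nΩ·m = 1.77×10^-8 Ω·m
Section 1: A_strand = π(3.5600e-04)² = 3.982e-07 m²; R₁ = ρL/(N·A_s) = (1.77×10^-8)(23)/(33×3.982e-07) = 0.03098 Ω
Section 2: A = 2.79 mm² = 2.790e-06 m²
R₂ = (1.77×10^-8)(27.9)/(2.790e-06) = 0.177 Ω
R = R₁ + R₂ = 0.208 Ω
P = I²R = (9.32)² × 0.208 = 18.1 W

18.1 W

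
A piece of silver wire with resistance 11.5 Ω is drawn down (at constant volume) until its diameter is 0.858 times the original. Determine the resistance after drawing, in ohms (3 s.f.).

Volume constant ⇒ L' = L/r² with r = 0.858. R' = ρL'/A' = ρ(L/r²)/(πr²d₀²/4) = R/r⁴.
R' = 1.845 × 11.5 = 21.2 Ω

21.2 Ω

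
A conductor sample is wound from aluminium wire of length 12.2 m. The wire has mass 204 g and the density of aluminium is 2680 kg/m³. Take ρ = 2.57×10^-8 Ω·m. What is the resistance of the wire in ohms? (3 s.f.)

A = m/(density·L) = 0.204/(2680×12.2) = 6.2393e-06 m²
R = ρL/A = (2.57×10^-8)(12.2)/(6.2393e-06) = 0.0503 Ω

0.0503 Ω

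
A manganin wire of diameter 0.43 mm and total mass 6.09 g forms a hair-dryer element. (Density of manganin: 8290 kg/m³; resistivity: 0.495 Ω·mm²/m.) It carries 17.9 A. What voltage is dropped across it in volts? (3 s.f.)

309 V

ρ = 0.495 Ω·mm²/m = 4.95×10^-7 Ω·m
A = π(d/2)² = π(2.1500e-04 m)² = 1.4522e-07 m²
L = m/(density·A) = 0.00609/(8290×1.4522e-07) = 5.059 m
R = ρL/A = (4.95×10^-7)(5.059)/(1.4522e-07) = 17.24 Ω
V = IR = 17.9 × 17.24 = 309 V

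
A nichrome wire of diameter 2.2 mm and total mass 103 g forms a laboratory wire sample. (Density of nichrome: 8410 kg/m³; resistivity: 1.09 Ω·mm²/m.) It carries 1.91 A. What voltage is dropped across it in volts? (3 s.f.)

1.76 V

ρ = 1.09 Ω·mm²/m = 1.09×10^-6 Ω·m
A = π(d/2)² = π(1.1000e-03 m)² = 3.8013e-06 m²
L = m/(density·A) = 0.103/(8410×3.8013e-06) = 3.222 m
R = ρL/A = (1.09×10^-6)(3.222)/(3.8013e-06) = 0.9238 Ω
V = IR = 1.91 × 0.9238 = 1.76 V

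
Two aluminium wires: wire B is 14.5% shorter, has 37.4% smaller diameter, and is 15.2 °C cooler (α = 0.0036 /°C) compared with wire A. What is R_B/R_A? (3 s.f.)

2.06

R ∝ ρL/d² with ρ ∝ (1+αΔT), so R_B/R_A = (1 − 14.5/100) × (1 − 37.4/100)⁻² × (1 − 0.0036×15.2)
= 0.855 × 2.552 × 0.9453 = 2.06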